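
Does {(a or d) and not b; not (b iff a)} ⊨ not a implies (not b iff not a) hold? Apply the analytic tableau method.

Yes

Initial set: {((a or d) and not b); not (b iff a); not (not a implies (not b iff not a))}.
((a or d) and not b): α-rule — add (a or d), not b.
not (not a implies (not b iff not a)): α-rule — add not a, not (not b iff not a).
not (b iff a): β-rule — branch into b, not a  //  not b, a.
  branch 1 (add b, not a):
    × closes — contains both b and not b.
  branch 2 (add not b, a):
    × closes — contains both a and not a.
All 2 branches close.
Every branch closed, so the premises entail the conclusion.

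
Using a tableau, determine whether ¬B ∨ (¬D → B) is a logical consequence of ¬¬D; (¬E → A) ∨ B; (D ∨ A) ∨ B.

Yes

Initial set: {¬¬D; ((¬E → A) ∨ B); ((D ∨ A) ∨ B); ¬(¬B ∨ (¬D → B))}.
¬¬D: drop double negation, giving D.
¬(¬B ∨ (¬D → B)): α-rule — add ¬¬B, ¬(¬D → B).
¬(¬D → B): α-rule — add ¬D, ¬B.
× closes — contains both D and ¬D.
All 1 branch closes.
Every branch closed, so the premises entail the conclusion.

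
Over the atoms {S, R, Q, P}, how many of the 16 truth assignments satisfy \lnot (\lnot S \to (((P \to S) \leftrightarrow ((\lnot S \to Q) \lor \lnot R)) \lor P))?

1

Initial set: {\lnot (\lnot S \to (((P \to S) \leftrightarrow ((\lnot S \to Q) \lor \lnot R)) \lor P))}.
\lnot (\lnot S \to (((P \to S) \leftrightarrow ((\lnot S \to Q) \lor \lnot R)) \lor P)): α-rule — add \lnot S, \lnot (((P \to S) \leftrightarrow ((\lnot S \to Q) \lor \lnot R)) \lor P).
\lnot (((P \to S) \leftrightarrow ((\lnot S \to Q) \lor \lnot R)) \lor P): α-rule — add \lnot ((P \to S) \leftrightarrow ((\lnot S \to Q) \lor \lnot R)), \lnot P.
\lnot ((P \to S) \leftrightarrow ((\lnot S \to Q) \lor \lnot R)): β-rule — branch into (P \to S), \lnot ((\lnot S \to Q) \lor \lnot R)  //  \lnot (P \to S), ((\lnot S \to Q) \lor \lnot R).
  branch 1 (add (P \to S), \lnot ((\lnot S \to Q) \lor \lnot R)):
    \lnot ((\lnot S \to Q) \lor \lnot R): α-rule — add \lnot (\lnot S \to Q), \lnot \lnot R.
    \lnot (\lnot S \to Q): α-rule — add \lnot S, \lnot Q.
    (P \to S): β-rule — branch into \lnot P  //  S.
      branch 1.1 (add \lnot P):
        ○ open, literals {P=false, Q=false, R=true, S=false}.
      branch 1.2 (add S):
        × closes — contains both S and \lnot S.
  branch 2 (add \lnot (P \to S), ((\lnot S \to Q) \lor \lnot R)):
    \lnot (P \to S): α-rule — add P, \lnot S.
    × closes — contains both P and \lnot P.
2 branches closed, 1 open.
Each open branch fixes some atoms; the unmentioned ones are free. Counting distinct full assignments: branch {P=false, Q=false, R=true, S=false} (none free) contributes 1 new. Total: 1.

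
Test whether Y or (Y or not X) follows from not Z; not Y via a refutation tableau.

No

Initial set: {not Z; not Y; not (Y or (Y or not X))}.
not (Y or (Y or not X)): α-rule — add not Y, not (Y or not X).
not (Y or not X): α-rule — add not Y, not not X.
○ open, literals {X=true, Y=false, Z=false}.
0 branches closed, 1 open.
An open branch gives a countermodel: X=true, Y=false, Z=false (unmentioned atoms arbitrary); the premises hold there but the conclusion fails.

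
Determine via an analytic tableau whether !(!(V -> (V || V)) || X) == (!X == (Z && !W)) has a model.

Satisfiable

Initial set: {(!(!(V -> (V || V)) || X) == (!X == (Z && !W)))}.
(!(!(V -> (V || V)) || X) == (!X == (Z && !W))): β-rule — branch into !(!(V -> (V || V)) || X), (!X == (Z && !W))  //  !!(!(V -> (V || V)) || X), !(!X == (Z && !W)).
  branch 1 (add !(!(V -> (V || V)) || X), (!X == (Z && !W))):
    !(!(V -> (V || V)) || X): α-rule — add !!(V -> (V || V)), !X.
    (!X == (Z && !W)): β-rule — branch into !X, (Z && !W)  //  !!X, !(Z && !W).
      branch 1.1 (add !X, (Z && !W)):
        (Z && !W): α-rule — add Z, !W.
        !!(V -> (V || V)): β-rule — branch into !V  //  (V || V).
          branch 1.1.1 (add !V):
            ○ open, literals {V=F, W=F, X=F, Z=T}.
          branch 1.1.2 (add (V || V)):
            (V || V): β-rule — branch into V  //  V.
              branch 1.1.2.1 (add V):
                ○ open, literals {V=T, W=F, X=F, Z=T}.
              branch 1.1.2.2 (add V):
                ○ open, literals {V=T, W=F, X=F, Z=T}.
      branch 1.2 (add !!X, !(Z && !W)):
        × closes — contains both X and !X.
  branch 2 (add !!(!(V -> (V || V)) || X), !(!X == (Z && !W))):
    !!(!(V -> (V || V)) || X): β-rule — branch into !(V -> (V || V))  //  X.
      branch 2.1 (add !(V -> (V || V))):
        !(V -> (V || V)): α-rule — add V, !(V || V).
        !(V || V): α-rule — add !V, !V.
        × closes — contains both V and !V.
      branch 2.2 (add X):
        !(!X == (Z && !W)): β-rule — branch into !X, !(Z && !W)  //  !!X, (Z && !W).
          branch 2.2.1 (add !X, !(Z && !W)):
            × closes — contains both X and !X.
          branch 2.2.2 (add !!X, (Z && !W)):
            (Z && !W): α-rule — add Z, !W.
            ○ open, literals {W=F, X=T, Z=T}.
3 branches closed, 4 open.
An open branch gives a satisfying assignment: V=F, W=F, X=F, Z=T.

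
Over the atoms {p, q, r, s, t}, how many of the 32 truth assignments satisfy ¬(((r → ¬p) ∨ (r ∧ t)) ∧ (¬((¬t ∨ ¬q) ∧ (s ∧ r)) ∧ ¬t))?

Initial set: {¬(((r → ¬p) ∨ (r ∧ t)) ∧ (¬((¬t ∨ ¬q) ∧ (s ∧ r)) ∧ ¬t))}.
¬(((r → ¬p) ∨ (r ∧ t)) ∧ (¬((¬t ∨ ¬q) ∧ (s ∧ r)) ∧ ¬t)): β-rule — branch into ¬((r → ¬p) ∨ (r ∧ t))  //  ¬(¬((¬t ∨ ¬q) ∧ (s ∧ r)) ∧ ¬t).
  branch 1 (add ¬((r → ¬p) ∨ (r ∧ t))):
    ¬((r → ¬p) ∨ (r ∧ t)): α-rule — add ¬(r → ¬p), ¬(r ∧ t).
    ¬(r → ¬p): α-rule — add r, ¬¬p.
    ¬(r ∧ t): β-rule — branch into ¬r  //  ¬t.
      branch 1.1 (add ¬r):
        × closes — contains both r and ¬r.
      branch 1.2 (add ¬t):
        ○ open, literals {p=true, r=true, t=false}.
  branch 2 (add ¬(¬((¬t ∨ ¬q) ∧ (s ∧ r)) ∧ ¬t)):
    ¬(¬((¬t ∨ ¬q) ∧ (s ∧ r)) ∧ ¬t): β-rule — branch into ¬¬((¬t ∨ ¬q) ∧ (s ∧ r))  //  ¬¬t.
      branch 2.1 (add ¬¬((¬t ∨ ¬q) ∧ (s ∧ r))):
        ¬¬((¬t ∨ ¬q) ∧ (s ∧ r)): α-rule — add (¬t ∨ ¬q), (s ∧ r).
        (s ∧ r): α-rule — add s, r.
        (¬t ∨ ¬q): β-rule — branch into ¬t  //  ¬q.
          branch 2.1.1 (add ¬t):
            ○ open, literals {r=true, s=true, t=false}.
          branch 2.1.2 (add ¬q):
            ○ open, literals {q=false, r=true, s=true}.
      branch 2.2 (add ¬¬t):
        ○ open, literals {t=true}.
1 branch closed, 4 open.
Each open branch fixes some atoms; the unmentioned ones are free. Counting distinct full assignments: branch {p=true, r=true, t=false} (q, s) contributes 4 new; branch {r=true, s=true, t=false} (p, q) contributes 2 new; branch {q=false, r=true, s=true} (p, t) contributes 2 new; branch {t=true} (p, q, r, s) contributes 14 new. Total: 22.

22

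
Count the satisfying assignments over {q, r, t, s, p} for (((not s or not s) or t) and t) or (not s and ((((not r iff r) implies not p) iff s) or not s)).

Initial set: {((((not s or not s) or t) and t) or (not s and ((((not r iff r) implies not p) iff s) or not s)))}.
((((not s or not s) or t) and t) or (not s and ((((not r iff r) implies not p) iff s) or not s))): β-rule — branch into (((not s or not s) or t) and t)  //  (not s and ((((not r iff r) implies not p) iff s) or not s)).
  branch 1 (add (((not s or not s) or t) and t)):
    (((not s or not s) or t) and t): α-rule — add ((not s or not s) or t), t.
    ((not s or not s) or t): β-rule — branch into (not s or not s)  //  t.
      branch 1.1 (add (not s or not s)):
        (not s or not s): β-rule — branch into not s  //  not s.
          branch 1.1.1 (add not s):
            ○ open, literals {s=0, t=1}.
          branch 1.1.2 (add not s):
            ○ open, literals {s=0, t=1}.
      branch 1.2 (add t):
        ○ open, literals {t=1}.
  branch 2 (add (not s and ((((not r iff r) implies not p) iff s) or not s))):
    (not s and ((((not r iff r) implies not p) iff s) or not s)): α-rule — add not s, ((((not r iff r) implies not p) iff s) or not s).
    ((((not r iff r) implies not p) iff s) or not s): β-rule — branch into (((not r iff r) implies not p) iff s)  //  not s.
      branch 2.1 (add (((not r iff r) implies not p) iff s)):
        (((not r iff r) implies not p) iff s): β-rule — branch into ((not r iff r) implies not p), s  //  not ((not r iff r) implies not p), not s.
          branch 2.1.1 (add ((not r iff r) implies not p), s):
            × closes — contains both s and not s.
          branch 2.1.2 (add not ((not r iff r) implies not p), not s):
            not ((not r iff r) implies not p): α-rule — add (not r iff r), not not p.
            (not r iff r): β-rule — branch into not r, r  //  not not r, not r.
              branch 2.1.2.1 (add not r, r):
                × closes — contains both r and not r.
              branch 2.1.2.2 (add not not r, not r):
                × closes — contains both r and not r.
      branch 2.2 (add not s):
        ○ open, literals {s=0}.
3 branches closed, 4 open.
Each open branch fixes some atoms; the unmentioned ones are free. Counting distinct full assignments: branch {s=0, t=1} (q, r, p) contributes 8 new; branch {s=0, t=1} (q, r, p) contributes 0 new; branch {t=1} (q, r, s, p) contributes 8 new; branch {s=0} (q, r, t, p) contributes 8 new. Total: 24.

24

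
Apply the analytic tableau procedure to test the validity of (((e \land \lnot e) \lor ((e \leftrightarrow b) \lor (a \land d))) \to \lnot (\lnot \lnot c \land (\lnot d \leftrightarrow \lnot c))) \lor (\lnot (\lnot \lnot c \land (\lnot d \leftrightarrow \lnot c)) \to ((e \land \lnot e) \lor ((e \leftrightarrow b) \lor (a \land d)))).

Valid

Assume the negation and expand:
Initial set: {\lnot ((((e \land \lnot e) \lor ((e \leftrightarrow b) \lor (a \land d))) \to \lnot (\lnot \lnot c \land (\lnot d \leftrightarrow \lnot c))) \lor (\lnot (\lnot \lnot c \land (\lnot d \leftrightarrow \lnot c)) \to ((e \land \lnot e) \lor ((e \leftrightarrow b) \lor (a \land d)))))}.
\lnot ((((e \land \lnot e) \lor ((e \leftrightarrow b) \lor (a \land d))) \to \lnot (\lnot \lnot c \land (\lnot d \leftrightarrow \lnot c))) \lor (\lnot (\lnot \lnot c \land (\lnot d \leftrightarrow \lnot c)) \to ((e \land \lnot e) \lor ((e \leftrightarrow b) \lor (a \land d))))): α-rule — add \lnot (((e \land \lnot e) \lor ((e \leftrightarrow b) \lor (a \land d))) \to \lnot (\lnot \lnot c \land (\lnot d \leftrightarrow \lnot c))), \lnot (\lnot (\lnot \lnot c \land (\lnot d \leftrightarrow \lnot c)) \to ((e \land \lnot e) \lor ((e \leftrightarrow b) \lor (a \land d)))).
\lnot (((e \land \lnot e) \lor ((e \leftrightarrow b) \lor (a \land d))) \to \lnot (\lnot \lnot c \land (\lnot d \leftrightarrow \lnot c))): α-rule — add ((e \land \lnot e) \lor ((e \leftrightarrow b) \lor (a \land d))), \lnot \lnot (\lnot \lnot c \land (\lnot d \leftrightarrow \lnot c)).
\lnot (\lnot (\lnot \lnot c \land (\lnot d \leftrightarrow \lnot c)) \to ((e \land \lnot e) \lor ((e \leftrightarrow b) \lor (a \land d)))): α-rule — add \lnot (\lnot \lnot c \land (\lnot d \leftrightarrow \lnot c)), \lnot ((e \land \lnot e) \lor ((e \leftrightarrow b) \lor (a \land d))).
\lnot \lnot (\lnot \lnot c \land (\lnot d \leftrightarrow \lnot c)): α-rule — add \lnot \lnot c, (\lnot d \leftrightarrow \lnot c).
\lnot ((e \land \lnot e) \lor ((e \leftrightarrow b) \lor (a \land d))): α-rule — add \lnot (e \land \lnot e), \lnot ((e \leftrightarrow b) \lor (a \land d)).
\lnot \lnot c: drop double negation, giving c.
\lnot ((e \leftrightarrow b) \lor (a \land d)): α-rule — add \lnot (e \leftrightarrow b), \lnot (a \land d).
((e \land \lnot e) \lor ((e \leftrightarrow b) \lor (a \land d))): β-rule — branch into (e \land \lnot e)  //  ((e \leftrightarrow b) \lor (a \land d)).
  branch 1 (add (e \land \lnot e)):
    (e \land \lnot e): α-rule — add e, \lnot e.
    × closes — contains both e and \lnot e.
  branch 2 (add ((e \leftrightarrow b) \lor (a \land d))):
    \lnot (\lnot \lnot c \land (\lnot d \leftrightarrow \lnot c)): β-rule — branch into \lnot \lnot \lnot c  //  \lnot (\lnot d \leftrightarrow \lnot c).
      branch 2.1 (add \lnot \lnot \lnot c):
        \lnot \lnot \lnot c: drop double negation, giving \lnot c.
        × closes — contains both c and \lnot c.
      branch 2.2 (add \lnot (\lnot d \leftrightarrow \lnot c)):
        (\lnot d \leftrightarrow \lnot c): β-rule — branch into \lnot d, \lnot c  //  \lnot \lnot d, \lnot \lnot c.
          branch 2.2.1 (add \lnot d, \lnot c):
            × closes — contains both c and \lnot c.
          branch 2.2.2 (add \lnot \lnot d, \lnot \lnot c):
            \lnot (e \land \lnot e): β-rule — branch into \lnot e  //  \lnot \lnot e.
              branch 2.2.2.1 (add \lnot e):
                \lnot (e \leftrightarrow b): β-rule — branch into e, \lnot b  //  \lnot e, b.
                  branch 2.2.2.1.1 (add e, \lnot b):
                    × closes — contains both e and \lnot e.
                  branch 2.2.2.1.2 (add \lnot e, b):
                    \lnot (a \land d): β-rule — branch into \lnot a  //  \lnot d.
                      branch 2.2.2.1.2.1 (add \lnot a):
                        ((e \leftrightarrow b) \lor (a \land d)): β-rule — branch into (e \leftrightarrow b)  //  (a \land d).
                          branch 2.2.2.1.2.1.1 (add (e \leftrightarrow b)):
                            \lnot (\lnot d \leftrightarrow \lnot c): β-rule — branch into \lnot d, \lnot \lnot c  //  \lnot \lnot d, \lnot c.
                              branch 2.2.2.1.2.1.1.1 (add \lnot d, \lnot \lnot c):
                                × closes — contains both d and \lnot d.
                              branch 2.2.2.1.2.1.1.2 (add \lnot \lnot d, \lnot c):
                                × closes — contains both c and \lnot c.
                          branch 2.2.2.1.2.1.2 (add (a \land d)):
                            (a \land d): α-rule — add a, d.
                            × closes — contains both a and \lnot a.
                      branch 2.2.2.1.2.2 (add \lnot d):
                        × closes — contains both d and \lnot d.
              branch 2.2.2.2 (add \lnot \lnot e):
                \lnot (e \leftrightarrow b): β-rule — branch into e, \lnot b  //  \lnot e, b.
                  branch 2.2.2.2.1 (add e, \lnot b):
                    \lnot (a \land d): β-rule — branch into \lnot a  //  \lnot d.
                      branch 2.2.2.2.1.1 (add \lnot a):
                        ((e \leftrightarrow b) \lor (a \land d)): β-rule — branch into (e \leftrightarrow b)  //  (a \land d).
                          branch 2.2.2.2.1.1.1 (add (e \leftrightarrow b)):
                            \lnot (\lnot d \leftrightarrow \lnot c): β-rule — branch into \lnot d, \lnot \lnot c  //  \lnot \lnot d, \lnot c.
                              branch 2.2.2.2.1.1.1.1 (add \lnot d, \lnot \lnot c):
                                × closes — contains both d and \lnot d.
                              branch 2.2.2.2.1.1.1.2 (add \lnot \lnot d, \lnot c):
                                × closes — contains both c and \lnot c.
                          branch 2.2.2.2.1.1.2 (add (a \land d)):
                            (a \land d): α-rule — add a, d.
                            × closes — contains both a and \lnot a.
                      branch 2.2.2.2.1.2 (add \lnot d):
                        × closes — contains both d and \lnot d.
                  branch 2.2.2.2.2 (add \lnot e, b):
                    × closes — contains both e and \lnot e.
All 13 branches close.
Every branch closed, so the negation is unsatisfiable and the formula is valid.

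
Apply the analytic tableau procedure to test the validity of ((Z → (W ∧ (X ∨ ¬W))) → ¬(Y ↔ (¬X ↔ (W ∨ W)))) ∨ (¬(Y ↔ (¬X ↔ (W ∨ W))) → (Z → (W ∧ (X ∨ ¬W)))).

Valid

Assume the negation and expand:
Initial set: {F (((Z → (W ∧ (X ∨ ¬W))) → ¬(Y ↔ (¬X ↔ (W ∨ W)))) ∨ (¬(Y ↔ (¬X ↔ (W ∨ W))) → (Z → (W ∧ (X ∨ ¬W)))))}.
F (((Z → (W ∧ (X ∨ ¬W))) → ¬(Y ↔ (¬X ↔ (W ∨ W)))) ∨ (¬(Y ↔ (¬X ↔ (W ∨ W))) → (Z → (W ∧ (X ∨ ¬W))))): α-rule — add F ((Z → (W ∧ (X ∨ ¬W))) → ¬(Y ↔ (¬X ↔ (W ∨ W)))), F (¬(Y ↔ (¬X ↔ (W ∨ W))) → (Z → (W ∧ (X ∨ ¬W)))).
F ((Z → (W ∧ (X ∨ ¬W))) → ¬(Y ↔ (¬X ↔ (W ∨ W)))): α-rule — add T (Z → (W ∧ (X ∨ ¬W))), F ¬(Y ↔ (¬X ↔ (W ∨ W))).
F (¬(Y ↔ (¬X ↔ (W ∨ W))) → (Z → (W ∧ (X ∨ ¬W)))): α-rule — add T ¬(Y ↔ (¬X ↔ (W ∨ W))), F (Z → (W ∧ (X ∨ ¬W))).
F (Z → (W ∧ (X ∨ ¬W))): α-rule — add T Z, F (W ∧ (X ∨ ¬W)).
T (Z → (W ∧ (X ∨ ¬W))): β-rule — branch into F Z  //  T (W ∧ (X ∨ ¬W)).
  branch 1 (add F Z):
    × closes — contains both Z and ¬Z.
  branch 2 (add T (W ∧ (X ∨ ¬W))):
    T (W ∧ (X ∨ ¬W)): α-rule — add T W, T (X ∨ ¬W).
    F ¬(Y ↔ (¬X ↔ (W ∨ W))): β-rule — branch into T Y, T (¬X ↔ (W ∨ W))  //  F Y, F (¬X ↔ (W ∨ W)).
      branch 2.1 (add T Y, T (¬X ↔ (W ∨ W))):
        T ¬(Y ↔ (¬X ↔ (W ∨ W))): β-rule — branch into T Y, F (¬X ↔ (W ∨ W))  //  F Y, T (¬X ↔ (W ∨ W)).
          branch 2.1.1 (add T Y, F (¬X ↔ (W ∨ W))):
            F (W ∧ (X ∨ ¬W)): β-rule — branch into F W  //  F (X ∨ ¬W).
              branch 2.1.1.1 (add F W):
                × closes — contains both W and ¬W.
              branch 2.1.1.2 (add F (X ∨ ¬W)):
                F (X ∨ ¬W): α-rule — add F X, F ¬W.
                T (X ∨ ¬W): β-rule — branch into T X  //  T ¬W.
                  branch 2.1.1.2.1 (add T X):
                    × closes — contains both X and ¬X.
                  branch 2.1.1.2.2 (add T ¬W):
                    × closes — contains both W and ¬W.
          branch 2.1.2 (add F Y, T (¬X ↔ (W ∨ W))):
            × closes — contains both Y and ¬Y.
      branch 2.2 (add F Y, F (¬X ↔ (W ∨ W))):
        T ¬(Y ↔ (¬X ↔ (W ∨ W))): β-rule — branch into T Y, F (¬X ↔ (W ∨ W))  //  F Y, T (¬X ↔ (W ∨ W)).
          branch 2.2.1 (add T Y, F (¬X ↔ (W ∨ W))):
            × closes — contains both Y and ¬Y.
          branch 2.2.2 (add F Y, T (¬X ↔ (W ∨ W))):
            F (W ∧ (X ∨ ¬W)): β-rule — branch into F W  //  F (X ∨ ¬W).
              branch 2.2.2.1 (add F W):
                × closes — contains both W and ¬W.
              branch 2.2.2.2 (add F (X ∨ ¬W)):
                F (X ∨ ¬W): α-rule — add F X, F ¬W.
                T (X ∨ ¬W): β-rule — branch into T X  //  T ¬W.
                  branch 2.2.2.2.1 (add T X):
                    × closes — contains both X and ¬X.
                  branch 2.2.2.2.2 (add T ¬W):
                    × closes — contains both W and ¬W.
All 9 branches close.
Every branch closed, so the negation is unsatisfiable and the formula is valid.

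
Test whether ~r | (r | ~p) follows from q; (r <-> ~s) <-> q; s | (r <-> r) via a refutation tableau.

Initial set: {q; ((r <-> ~s) <-> q); (s | (r <-> r)); ~(~r | (r | ~p))}.
~(~r | (r | ~p)): α-rule — add ~~r, ~(r | ~p).
~(r | ~p): α-rule — add ~r, ~~p.
× closes — contains both r and ~r.
All 1 branch closes.
Every branch closed, so the premises entail the conclusion.

Yes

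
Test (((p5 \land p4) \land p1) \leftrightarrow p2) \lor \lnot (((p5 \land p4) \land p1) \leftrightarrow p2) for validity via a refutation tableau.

Valid

Assume the negation and expand:
Initial set: {\lnot ((((p5 \land p4) \land p1) \leftrightarrow p2) \lor \lnot (((p5 \land p4) \land p1) \leftrightarrow p2))}.
\lnot ((((p5 \land p4) \land p1) \leftrightarrow p2) \lor \lnot (((p5 \land p4) \land p1) \leftrightarrow p2)): α-rule — add \lnot (((p5 \land p4) \land p1) \leftrightarrow p2), \lnot \lnot (((p5 \land p4) \land p1) \leftrightarrow p2).
\lnot (((p5 \land p4) \land p1) \leftrightarrow p2): β-rule — branch into ((p5 \land p4) \land p1), \lnot p2  //  \lnot ((p5 \land p4) \land p1), p2.
  branch 1 (add ((p5 \land p4) \land p1), \lnot p2):
    ((p5 \land p4) \land p1): α-rule — add (p5 \land p4), p1.
    (p5 \land p4): α-rule — add p5, p4.
    \lnot \lnot (((p5 \land p4) \land p1) \leftrightarrow p2): β-rule — branch into ((p5 \land p4) \land p1), p2  //  \lnot ((p5 \land p4) \land p1), \lnot p2.
      branch 1.1 (add ((p5 \land p4) \land p1), p2):
        × closes — contains both p2 and \lnot p2.
      branch 1.2 (add \lnot ((p5 \land p4) \land p1), \lnot p2):
        \lnot ((p5 \land p4) \land p1): β-rule — branch into \lnot (p5 \land p4)  //  \lnot p1.
          branch 1.2.1 (add \lnot (p5 \land p4)):
            \lnot (p5 \land p4): β-rule — branch into \lnot p5  //  \lnot p4.
              branch 1.2.1.1 (add \lnot p5):
                × closes — contains both p5 and \lnot p5.
              branch 1.2.1.2 (add \lnot p4):
                × closes — contains both p4 and \lnot p4.
          branch 1.2.2 (add \lnot p1):
            × closes — contains both p1 and \lnot p1.
  branch 2 (add \lnot ((p5 \land p4) \land p1), p2):
    \lnot \lnot (((p5 \land p4) \land p1) \leftrightarrow p2): β-rule — branch into ((p5 \land p4) \land p1), p2  //  \lnot ((p5 \land p4) \land p1), \lnot p2.
      branch 2.1 (add ((p5 \land p4) \land p1), p2):
        ((p5 \land p4) \land p1): α-rule — add (p5 \land p4), p1.
        (p5 \land p4): α-rule — add p5, p4.
        \lnot ((p5 \land p4) \land p1): β-rule — branch into \lnot (p5 \land p4)  //  \lnot p1.
          branch 2.1.1 (add \lnot (p5 \land p4)):
            \lnot (p5 \land p4): β-rule — branch into \lnot p5  //  \lnot p4.
              branch 2.1.1.1 (add \lnot p5):
                × closes — contains both p5 and \lnot p5.
              branch 2.1.1.2 (add \lnot p4):
                × closes — contains both p4 and \lnot p4.
          branch 2.1.2 (add \lnot p1):
            × closes — contains both p1 and \lnot p1.
      branch 2.2 (add \lnot ((p5 \land p4) \land p1), \lnot p2):
        × closes — contains both p2 and \lnot p2.
All 8 branches close.
Every branch closed, so the negation is unsatisfiable and the formula is valid.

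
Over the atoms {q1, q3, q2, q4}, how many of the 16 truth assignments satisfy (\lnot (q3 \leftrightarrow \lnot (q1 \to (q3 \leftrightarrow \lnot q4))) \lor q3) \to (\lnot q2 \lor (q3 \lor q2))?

Initial set: {((\lnot (q3 \leftrightarrow \lnot (q1 \to (q3 \leftrightarrow \lnot q4))) \lor q3) \to (\lnot q2 \lor (q3 \lor q2)))}.
((\lnot (q3 \leftrightarrow \lnot (q1 \to (q3 \leftrightarrow \lnot q4))) \lor q3) \to (\lnot q2 \lor (q3 \lor q2))): β-rule — branch into \lnot (\lnot (q3 \leftrightarrow \lnot (q1 \to (q3 \leftrightarrow \lnot q4))) \lor q3)  //  (\lnot q2 \lor (q3 \lor q2)).
  branch 1 (add \lnot (\lnot (q3 \leftrightarrow \lnot (q1 \to (q3 \leftrightarrow \lnot q4))) \lor q3)):
    \lnot (\lnot (q3 \leftrightarrow \lnot (q1 \to (q3 \leftrightarrow \lnot q4))) \lor q3): α-rule — add \lnot \lnot (q3 \leftrightarrow \lnot (q1 \to (q3 \leftrightarrow \lnot q4))), \lnot q3.
    \lnot \lnot (q3 \leftrightarrow \lnot (q1 \to (q3 \leftrightarrow \lnot q4))): β-rule — branch into q3, \lnot (q1 \to (q3 \leftrightarrow \lnot q4))  //  \lnot q3, \lnot \lnot (q1 \to (q3 \leftrightarrow \lnot q4)).
      branch 1.1 (add q3, \lnot (q1 \to (q3 \leftrightarrow \lnot q4))):
        × closes — contains both q3 and \lnot q3.
      branch 1.2 (add \lnot q3, \lnot \lnot (q1 \to (q3 \leftrightarrow \lnot q4))):
        \lnot \lnot (q1 \to (q3 \leftrightarrow \lnot q4)): β-rule — branch into \lnot q1  //  (q3 \leftrightarrow \lnot q4).
          branch 1.2.1 (add \lnot q1):
            ○ open, literals {q1=F, q3=F}.
          branch 1.2.2 (add (q3 \leftrightarrow \lnot q4)):
            (q3 \leftrightarrow \lnot q4): β-rule — branch into q3, \lnot q4  //  \lnot q3, \lnot \lnot q4.
              branch 1.2.2.1 (add q3, \lnot q4):
                × closes — contains both q3 and \lnot q3.
              branch 1.2.2.2 (add \lnot q3, \lnot \lnot q4):
                ○ open, literals {q3=F, q4=T}.
  branch 2 (add (\lnot q2 \lor (q3 \lor q2))):
    (\lnot q2 \lor (q3 \lor q2)): β-rule — branch into \lnot q2  //  (q3 \lor q2).
      branch 2.1 (add \lnot q2):
        ○ open, literals {q2=F}.
      branch 2.2 (add (q3 \lor q2)):
        (q3 \lor q2): β-rule — branch into q3  //  q2.
          branch 2.2.1 (add q3):
            ○ open, literals {q3=T}.
          branch 2.2.2 (add q2):
            ○ open, literals {q2=T}.
2 branches closed, 5 open.
Each open branch fixes some atoms; the unmentioned ones are free. Counting distinct full assignments: branch {q1=F, q3=F} (q2, q4) contributes 4 new; branch {q3=F, q4=T} (q1, q2) contributes 2 new; branch {q2=F} (q1, q3, q4) contributes 5 new; branch {q3=T} (q1, q2, q4) contributes 4 new; branch {q2=T} (q1, q3, q4) contributes 1 new. Total: 16.

16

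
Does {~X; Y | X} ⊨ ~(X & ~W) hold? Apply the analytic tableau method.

Yes

Initial set: {~X; (Y | X); ~~(X & ~W)}.
~~(X & ~W): α-rule — add X, ~W.
× closes — contains both X and ~X.
All 1 branch closes.
Every branch closed, so the premises entail the conclusion.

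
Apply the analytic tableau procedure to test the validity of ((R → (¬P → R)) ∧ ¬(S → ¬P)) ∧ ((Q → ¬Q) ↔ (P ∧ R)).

Not valid

Assume the negation and expand:
Initial set: {¬(((R → (¬P → R)) ∧ ¬(S → ¬P)) ∧ ((Q → ¬Q) ↔ (P ∧ R)))}.
¬(((R → (¬P → R)) ∧ ¬(S → ¬P)) ∧ ((Q → ¬Q) ↔ (P ∧ R))): β-rule — branch into ¬((R → (¬P → R)) ∧ ¬(S → ¬P))  //  ¬((Q → ¬Q) ↔ (P ∧ R)).
  branch 1 (add ¬((R → (¬P → R)) ∧ ¬(S → ¬P))):
    ¬((R → (¬P → R)) ∧ ¬(S → ¬P)): β-rule — branch into ¬(R → (¬P → R))  //  ¬¬(S → ¬P).
      branch 1.1 (add ¬(R → (¬P → R))):
        ¬(R → (¬P → R)): α-rule — add R, ¬(¬P → R).
        ¬(¬P → R): α-rule — add ¬P, ¬R.
        × closes — contains both R and ¬R.
      branch 1.2 (add ¬¬(S → ¬P)):
        ¬¬(S → ¬P): β-rule — branch into ¬S  //  ¬P.
          branch 1.2.1 (add ¬S):
            ○ open, literals {S=false}.
          branch 1.2.2 (add ¬P):
            ○ open, literals {P=false}.
  branch 2 (add ¬((Q → ¬Q) ↔ (P ∧ R))):
    ¬((Q → ¬Q) ↔ (P ∧ R)): β-rule — branch into (Q → ¬Q), ¬(P ∧ R)  //  ¬(Q → ¬Q), (P ∧ R).
      branch 2.1 (add (Q → ¬Q), ¬(P ∧ R)):
        (Q → ¬Q): β-rule — branch into ¬Q  //  ¬Q.
          branch 2.1.1 (add ¬Q):
            ¬(P ∧ R): β-rule — branch into ¬P  //  ¬R.
              branch 2.1.1.1 (add ¬P):
                ○ open, literals {P=false, Q=false}.
              branch 2.1.1.2 (add ¬R):
                ○ open, literals {Q=false, R=false}.
          branch 2.1.2 (add ¬Q):
            ¬(P ∧ R): β-rule — branch into ¬P  //  ¬R.
              branch 2.1.2.1 (add ¬P):
                ○ open, literals {P=false, Q=false}.
              branch 2.1.2.2 (add ¬R):
                ○ open, literals {Q=false, R=false}.
      branch 2.2 (add ¬(Q → ¬Q), (P ∧ R)):
        ¬(Q → ¬Q): α-rule — add Q, ¬¬Q.
        (P ∧ R): α-rule — add P, R.
        ○ open, literals {P=true, Q=true, R=true}.
1 branch closed, 7 open.
An open branch gives a countermodel: S=false (unmentioned atoms arbitrary); under it the original formula is false.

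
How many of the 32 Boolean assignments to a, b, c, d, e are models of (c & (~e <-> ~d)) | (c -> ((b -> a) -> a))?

30

Initial set: {T ((c & (~e <-> ~d)) | (c -> ((b -> a) -> a)))}.
T ((c & (~e <-> ~d)) | (c -> ((b -> a) -> a))): β-rule — branch into T (c & (~e <-> ~d))  //  T (c -> ((b -> a) -> a)).
  branch 1 (add T (c & (~e <-> ~d))):
    T (c & (~e <-> ~d)): α-rule — add T c, T (~e <-> ~d).
    T (~e <-> ~d): β-rule — branch into T ~e, T ~d  //  F ~e, F ~d.
      branch 1.1 (add T ~e, T ~d):
        ○ open, literals {c=T, d=F, e=F}.
      branch 1.2 (add F ~e, F ~d):
        ○ open, literals {c=T, d=T, e=T}.
  branch 2 (add T (c -> ((b -> a) -> a))):
    T (c -> ((b -> a) -> a)): β-rule — branch into F c  //  T ((b -> a) -> a).
      branch 2.1 (add F c):
        ○ open, literals {c=F}.
      branch 2.2 (add T ((b -> a) -> a)):
        T ((b -> a) -> a): β-rule — branch into F (b -> a)  //  T a.
          branch 2.2.1 (add F (b -> a)):
            F (b -> a): α-rule — add T b, F a.
            ○ open, literals {a=F, b=T}.
          branch 2.2.2 (add T a):
            ○ open, literals {a=T}.
0 branches closed, 5 open.
Each open branch fixes some atoms; the unmentioned ones are free. Counting distinct full assignments: branch {c=T, d=F, e=F} (a, b) contributes 4 new; branch {c=T, d=T, e=T} (a, b) contributes 4 new; branch {c=F} (a, b, d, e) contributes 16 new; branch {a=F, b=T} (c, d, e) contributes 2 new; branch {a=T} (b, c, d, e) contributes 4 new. Total: 30.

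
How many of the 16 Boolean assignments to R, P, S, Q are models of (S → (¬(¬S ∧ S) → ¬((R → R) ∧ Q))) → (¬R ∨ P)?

13

Initial set: {((S → (¬(¬S ∧ S) → ¬((R → R) ∧ Q))) → (¬R ∨ P))}.
((S → (¬(¬S ∧ S) → ¬((R → R) ∧ Q))) → (¬R ∨ P)): β-rule — branch into ¬(S → (¬(¬S ∧ S) → ¬((R → R) ∧ Q)))  //  (¬R ∨ P).
  branch 1 (add ¬(S → (¬(¬S ∧ S) → ¬((R → R) ∧ Q)))):
    ¬(S → (¬(¬S ∧ S) → ¬((R → R) ∧ Q))): α-rule — add S, ¬(¬(¬S ∧ S) → ¬((R → R) ∧ Q)).
    ¬(¬(¬S ∧ S) → ¬((R → R) ∧ Q)): α-rule — add ¬(¬S ∧ S), ¬¬((R → R) ∧ Q).
    ¬¬((R → R) ∧ Q): α-rule — add (R → R), Q.
    ¬(¬S ∧ S): β-rule — branch into ¬¬S  //  ¬S.
      branch 1.1 (add ¬¬S):
        (R → R): β-rule — branch into ¬R  //  R.
          branch 1.1.1 (add ¬R):
            ○ open, literals {Q=T, R=F, S=T}.
          branch 1.1.2 (add R):
            ○ open, literals {Q=T, R=T, S=T}.
      branch 1.2 (add ¬S):
        × closes — contains both S and ¬S.
  branch 2 (add (¬R ∨ P)):
    (¬R ∨ P): β-rule — branch into ¬R  //  P.
      branch 2.1 (add ¬R):
        ○ open, literals {R=F}.
      branch 2.2 (add P):
        ○ open, literals {P=T}.
1 branch closed, 4 open.
Each open branch fixes some atoms; the unmentioned ones are free. Counting distinct full assignments: branch {Q=T, R=F, S=T} (P) contributes 2 new; branch {Q=T, R=T, S=T} (P) contributes 2 new; branch {R=F} (P, S, Q) contributes 6 new; branch {P=T} (R, S, Q) contributes 3 new. Total: 13.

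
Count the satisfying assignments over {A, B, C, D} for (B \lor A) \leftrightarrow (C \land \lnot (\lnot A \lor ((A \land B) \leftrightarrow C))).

Initial set: {((B \lor A) \leftrightarrow (C \land \lnot (\lnot A \lor ((A \land B) \leftrightarrow C))))}.
((B \lor A) \leftrightarrow (C \land \lnot (\lnot A \lor ((A \land B) \leftrightarrow C)))): β-rule — branch into (B \lor A), (C \land \lnot (\lnot A \lor ((A \land B) \leftrightarrow C)))  //  \lnot (B \lor A), \lnot (C \land \lnot (\lnot A \lor ((A \land B) \leftrightarrow C))).
  branch 1 (add (B \lor A), (C \land \lnot (\lnot A \lor ((A \land B) \leftrightarrow C)))):
    (C \land \lnot (\lnot A \lor ((A \land B) \leftrightarrow C))): α-rule — add C, \lnot (\lnot A \lor ((A \land B) \leftrightarrow C)).
    \lnot (\lnot A \lor ((A \land B) \leftrightarrow C)): α-rule — add \lnot \lnot A, \lnot ((A \land B) \leftrightarrow C).
    (B \lor A): β-rule — branch into B  //  A.
      branch 1.1 (add B):
        \lnot ((A \land B) \leftrightarrow C): β-rule — branch into (A \land B), \lnot C  //  \lnot (A \land B), C.
          branch 1.1.1 (add (A \land B), \lnot C):
            × closes — contains both C and \lnot C.
          branch 1.1.2 (add \lnot (A \land B), C):
            \lnot (A \land B): β-rule — branch into \lnot A  //  \lnot B.
              branch 1.1.2.1 (add \lnot A):
                × closes — contains both A and \lnot A.
              branch 1.1.2.2 (add \lnot B):
                × closes — contains both B and \lnot B.
      branch 1.2 (add A):
        \lnot ((A \land B) \leftrightarrow C): β-rule — branch into (A \land B), \lnot C  //  \lnot (A \land B), C.
          branch 1.2.1 (add (A \land B), \lnot C):
            × closes — contains both C and \lnot C.
          branch 1.2.2 (add \lnot (A \land B), C):
            \lnot (A \land B): β-rule — branch into \lnot A  //  \lnot B.
              branch 1.2.2.1 (add \lnot A):
                × closes — contains both A and \lnot A.
              branch 1.2.2.2 (add \lnot B):
                ○ open, literals {A=true, B=false, C=true}.
  branch 2 (add \lnot (B \lor A), \lnot (C \land \lnot (\lnot A \lor ((A \land B) \leftrightarrow C)))):
    \lnot (B \lor A): α-rule — add \lnot B, \lnot A.
    \lnot (C \land \lnot (\lnot A \lor ((A \land B) \leftrightarrow C))): β-rule — branch into \lnot C  //  \lnot \lnot (\lnot A \lor ((A \land B) \leftrightarrow C)).
      branch 2.1 (add \lnot C):
        ○ open, literals {A=false, B=false, C=false}.
      branch 2.2 (add \lnot \lnot (\lnot A \lor ((A \land B) \leftrightarrow C))):
        \lnot \lnot (\lnot A \lor ((A \land B) \leftrightarrow C)): β-rule — branch into \lnot A  //  ((A \land B) \leftrightarrow C).
          branch 2.2.1 (add \lnot A):
            ○ open, literals {A=false, B=false}.
          branch 2.2.2 (add ((A \land B) \leftrightarrow C)):
            ((A \land B) \leftrightarrow C): β-rule — branch into (A \land B), C  //  \lnot (A \land B), \lnot C.
              branch 2.2.2.1 (add (A \land B), C):
                (A \land B): α-rule — add A, B.
                × closes — contains both A and \lnot A.
              branch 2.2.2.2 (add \lnot (A \land B), \lnot C):
                \lnot (A \land B): β-rule — branch into \lnot A  //  \lnot B.
                  branch 2.2.2.2.1 (add \lnot A):
                    ○ open, literals {A=false, B=false, C=false}.
                  branch 2.2.2.2.2 (add \lnot B):
                    ○ open, literals {A=false, B=false, C=false}.
6 branches closed, 5 open.
Each open branch fixes some atoms; the unmentioned ones are free. Counting distinct full assignments: branch {A=true, B=false, C=true} (D) contributes 2 new; branch {A=false, B=false, C=false} (D) contributes 2 new; branch {A=false, B=false} (C, D) contributes 2 new; branch {A=false, B=false, C=false} (D) contributes 0 new; branch {A=false, B=false, C=false} (D) contributes 0 new. Total: 6.

6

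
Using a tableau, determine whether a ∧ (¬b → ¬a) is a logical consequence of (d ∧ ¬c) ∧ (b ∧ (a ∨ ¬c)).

No

Initial set: {T ((d ∧ ¬c) ∧ (b ∧ (a ∨ ¬c))); F (a ∧ (¬b → ¬a))}.
T ((d ∧ ¬c) ∧ (b ∧ (a ∨ ¬c))): α-rule — add T (d ∧ ¬c), T (b ∧ (a ∨ ¬c)).
T (d ∧ ¬c): α-rule — add T d, T ¬c.
T (b ∧ (a ∨ ¬c)): α-rule — add T b, T (a ∨ ¬c).
F (a ∧ (¬b → ¬a)): β-rule — branch into F a  //  F (¬b → ¬a).
  branch 1 (add F a):
    T (a ∨ ¬c): β-rule — branch into T a  //  T ¬c.
      branch 1.1 (add T a):
        × closes — contains both a and ¬a.
      branch 1.2 (add T ¬c):
        ○ open, literals {a=F, b=T, c=F, d=T}.
  branch 2 (add F (¬b → ¬a)):
    F (¬b → ¬a): α-rule — add T ¬b, F ¬a.
    × closes — contains both b and ¬b.
2 branches closed, 1 open.
An open branch gives a countermodel: a=F, b=T, c=F, d=T (unmentioned atoms arbitrary); the premises hold there but the conclusion fails.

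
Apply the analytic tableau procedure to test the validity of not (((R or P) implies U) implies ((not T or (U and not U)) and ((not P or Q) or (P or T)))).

Not valid

Assume the negation and expand:
Initial set: {not not (((R or P) implies U) implies ((not T or (U and not U)) and ((not P or Q) or (P or T))))}.
not not (((R or P) implies U) implies ((not T or (U and not U)) and ((not P or Q) or (P or T)))): β-rule — branch into not ((R or P) implies U)  //  ((not T or (U and not U)) and ((not P or Q) or (P or T))).
  branch 1 (add not ((R or P) implies U)):
    not ((R or P) implies U): α-rule — add (R or P), not U.
    (R or P): β-rule — branch into R  //  P.
      branch 1.1 (add R):
        ○ open, literals {R=true, U=false}.
      branch 1.2 (add P):
        ○ open, literals {P=true, U=false}.
  branch 2 (add ((not T or (U and not U)) and ((not P or Q) or (P or T)))):
    ((not T or (U and not U)) and ((not P or Q) or (P or T))): α-rule — add (not T or (U and not U)), ((not P or Q) or (P or T)).
    (not T or (U and not U)): β-rule — branch into not T  //  (U and not U).
      branch 2.1 (add not T):
        ((not P or Q) or (P or T)): β-rule — branch into (not P or Q)  //  (P or T).
          branch 2.1.1 (add (not P or Q)):
            (not P or Q): β-rule — branch into not P  //  Q.
              branch 2.1.1.1 (add not P):
                ○ open, literals {P=false, T=false}.
              branch 2.1.1.2 (add Q):
                ○ open, literals {Q=true, T=false}.
          branch 2.1.2 (add (P or T)):
            (P or T): β-rule — branch into P  //  T.
              branch 2.1.2.1 (add P):
                ○ open, literals {P=true, T=false}.
              branch 2.1.2.2 (add T):
                × closes — contains both T and not T.
      branch 2.2 (add (U and not U)):
        (U and not U): α-rule — add U, not U.
        × closes — contains both U and not U.
2 branches closed, 5 open.
An open branch gives a countermodel: R=true, U=false (unmentioned atoms arbitrary); under it the original formula is false.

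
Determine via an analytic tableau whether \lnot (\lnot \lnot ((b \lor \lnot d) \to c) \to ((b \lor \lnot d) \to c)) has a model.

Unsatisfiable

Initial set: {\lnot (\lnot \lnot ((b \lor \lnot d) \to c) \to ((b \lor \lnot d) \to c))}.
\lnot (\lnot \lnot ((b \lor \lnot d) \to c) \to ((b \lor \lnot d) \to c)): α-rule — add \lnot \lnot ((b \lor \lnot d) \to c), \lnot ((b \lor \lnot d) \to c).
\lnot \lnot ((b \lor \lnot d) \to c): drop double negation, giving ((b \lor \lnot d) \to c).
\lnot ((b \lor \lnot d) \to c): α-rule — add (b \lor \lnot d), \lnot c.
((b \lor \lnot d) \to c): β-rule — branch into \lnot (b \lor \lnot d)  //  c.
  branch 1 (add \lnot (b \lor \lnot d)):
    \lnot (b \lor \lnot d): α-rule — add \lnot b, \lnot \lnot d.
    (b \lor \lnot d): β-rule — branch into b  //  \lnot d.
      branch 1.1 (add b):
        × closes — contains both b and \lnot b.
      branch 1.2 (add \lnot d):
        × closes — contains both d and \lnot d.
  branch 2 (add c):
    × closes — contains both c and \lnot c.
All 3 branches close.
Every branch closed; the formula is unsatisfiable.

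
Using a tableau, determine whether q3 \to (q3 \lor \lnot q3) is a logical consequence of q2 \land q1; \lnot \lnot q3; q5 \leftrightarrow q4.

Yes

Initial set: {(q2 \land q1); \lnot \lnot q3; (q5 \leftrightarrow q4); \lnot (q3 \to (q3 \lor \lnot q3))}.
(q2 \land q1): α-rule — add q2, q1.
\lnot \lnot q3: drop double negation, giving q3.
\lnot (q3 \to (q3 \lor \lnot q3)): α-rule — add q3, \lnot (q3 \lor \lnot q3).
\lnot (q3 \lor \lnot q3): α-rule — add \lnot q3, \lnot \lnot q3.
× closes — contains both q3 and \lnot q3.
All 1 branch closes.
Every branch closed, so the premises entail the conclusion.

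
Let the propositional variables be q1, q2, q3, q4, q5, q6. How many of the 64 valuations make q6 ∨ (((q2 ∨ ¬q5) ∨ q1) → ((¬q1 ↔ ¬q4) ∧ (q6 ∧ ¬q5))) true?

Initial set: {(q6 ∨ (((q2 ∨ ¬q5) ∨ q1) → ((¬q1 ↔ ¬q4) ∧ (q6 ∧ ¬q5))))}.
(q6 ∨ (((q2 ∨ ¬q5) ∨ q1) → ((¬q1 ↔ ¬q4) ∧ (q6 ∧ ¬q5)))): β-rule — branch into q6  //  (((q2 ∨ ¬q5) ∨ q1) → ((¬q1 ↔ ¬q4) ∧ (q6 ∧ ¬q5))).
  branch 1 (add q6):
    ○ open, literals {q6=1}.
  branch 2 (add (((q2 ∨ ¬q5) ∨ q1) → ((¬q1 ↔ ¬q4) ∧ (q6 ∧ ¬q5)))):
    (((q2 ∨ ¬q5) ∨ q1) → ((¬q1 ↔ ¬q4) ∧ (q6 ∧ ¬q5))): β-rule — branch into ¬((q2 ∨ ¬q5) ∨ q1)  //  ((¬q1 ↔ ¬q4) ∧ (q6 ∧ ¬q5)).
      branch 2.1 (add ¬((q2 ∨ ¬q5) ∨ q1)):
        ¬((q2 ∨ ¬q5) ∨ q1): α-rule — add ¬(q2 ∨ ¬q5), ¬q1.
        ¬(q2 ∨ ¬q5): α-rule — add ¬q2, ¬¬q5.
        ○ open, literals {q1=0, q2=0, q5=1}.
      branch 2.2 (add ((¬q1 ↔ ¬q4) ∧ (q6 ∧ ¬q5))):
        ((¬q1 ↔ ¬q4) ∧ (q6 ∧ ¬q5)): α-rule — add (¬q1 ↔ ¬q4), (q6 ∧ ¬q5).
        (q6 ∧ ¬q5): α-rule — add q6, ¬q5.
        (¬q1 ↔ ¬q4): β-rule — branch into ¬q1, ¬q4  //  ¬¬q1, ¬¬q4.
          branch 2.2.1 (add ¬q1, ¬q4):
            ○ open, literals {q1=0, q4=0, q5=0, q6=1}.
          branch 2.2.2 (add ¬¬q1, ¬¬q4):
            ○ open, literals {q1=1, q4=1, q5=0, q6=1}.
0 branches closed, 4 open.
Each open branch fixes some atoms; the unmentioned ones are free. Counting distinct full assignments: branch {q6=1} (q1, q2, q3, q4, q5) contributes 32 new; branch {q1=0, q2=0, q5=1} (q3, q4, q6) contributes 4 new; branch {q1=0, q4=0, q5=0, q6=1} (q2, q3) contributes 0 new; branch {q1=1, q4=1, q5=0, q6=1} (q2, q3) contributes 0 new. Total: 36.

36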